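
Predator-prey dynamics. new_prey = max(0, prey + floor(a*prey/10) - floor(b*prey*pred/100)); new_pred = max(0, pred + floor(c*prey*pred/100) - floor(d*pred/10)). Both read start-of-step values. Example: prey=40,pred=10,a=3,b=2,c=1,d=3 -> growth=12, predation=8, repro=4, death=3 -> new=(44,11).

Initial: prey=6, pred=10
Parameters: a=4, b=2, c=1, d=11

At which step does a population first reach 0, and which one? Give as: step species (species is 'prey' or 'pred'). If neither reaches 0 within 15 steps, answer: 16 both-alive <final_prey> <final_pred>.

Answer: 1 pred

Derivation:
Step 1: prey: 6+2-1=7; pred: 10+0-11=0
First extinction: pred at step 1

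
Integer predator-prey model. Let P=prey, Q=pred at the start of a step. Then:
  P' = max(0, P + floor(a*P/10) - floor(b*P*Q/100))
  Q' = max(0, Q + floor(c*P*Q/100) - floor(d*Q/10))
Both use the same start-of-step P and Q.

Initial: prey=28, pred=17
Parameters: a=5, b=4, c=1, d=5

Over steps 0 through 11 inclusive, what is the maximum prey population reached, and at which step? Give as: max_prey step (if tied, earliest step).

Answer: 196 11

Derivation:
Step 1: prey: 28+14-19=23; pred: 17+4-8=13
Step 2: prey: 23+11-11=23; pred: 13+2-6=9
Step 3: prey: 23+11-8=26; pred: 9+2-4=7
Step 4: prey: 26+13-7=32; pred: 7+1-3=5
Step 5: prey: 32+16-6=42; pred: 5+1-2=4
Step 6: prey: 42+21-6=57; pred: 4+1-2=3
Step 7: prey: 57+28-6=79; pred: 3+1-1=3
Step 8: prey: 79+39-9=109; pred: 3+2-1=4
Step 9: prey: 109+54-17=146; pred: 4+4-2=6
Step 10: prey: 146+73-35=184; pred: 6+8-3=11
Step 11: prey: 184+92-80=196; pred: 11+20-5=26
Max prey = 196 at step 11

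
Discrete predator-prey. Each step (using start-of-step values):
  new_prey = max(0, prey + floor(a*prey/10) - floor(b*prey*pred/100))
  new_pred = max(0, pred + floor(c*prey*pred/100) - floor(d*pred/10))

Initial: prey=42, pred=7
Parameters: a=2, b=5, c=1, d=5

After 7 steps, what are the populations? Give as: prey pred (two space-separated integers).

Answer: 42 1

Derivation:
Step 1: prey: 42+8-14=36; pred: 7+2-3=6
Step 2: prey: 36+7-10=33; pred: 6+2-3=5
Step 3: prey: 33+6-8=31; pred: 5+1-2=4
Step 4: prey: 31+6-6=31; pred: 4+1-2=3
Step 5: prey: 31+6-4=33; pred: 3+0-1=2
Step 6: prey: 33+6-3=36; pred: 2+0-1=1
Step 7: prey: 36+7-1=42; pred: 1+0-0=1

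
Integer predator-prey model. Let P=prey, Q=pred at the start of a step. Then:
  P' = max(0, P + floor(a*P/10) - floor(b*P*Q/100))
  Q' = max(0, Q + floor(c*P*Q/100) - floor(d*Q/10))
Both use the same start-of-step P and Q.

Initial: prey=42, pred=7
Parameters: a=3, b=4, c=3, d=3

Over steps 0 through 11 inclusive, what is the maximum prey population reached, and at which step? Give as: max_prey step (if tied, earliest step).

Step 1: prey: 42+12-11=43; pred: 7+8-2=13
Step 2: prey: 43+12-22=33; pred: 13+16-3=26
Step 3: prey: 33+9-34=8; pred: 26+25-7=44
Step 4: prey: 8+2-14=0; pred: 44+10-13=41
Step 5: prey: 0+0-0=0; pred: 41+0-12=29
Step 6: prey: 0+0-0=0; pred: 29+0-8=21
Step 7: prey: 0+0-0=0; pred: 21+0-6=15
Step 8: prey: 0+0-0=0; pred: 15+0-4=11
Step 9: prey: 0+0-0=0; pred: 11+0-3=8
Step 10: prey: 0+0-0=0; pred: 8+0-2=6
Step 11: prey: 0+0-0=0; pred: 6+0-1=5
Max prey = 43 at step 1

Answer: 43 1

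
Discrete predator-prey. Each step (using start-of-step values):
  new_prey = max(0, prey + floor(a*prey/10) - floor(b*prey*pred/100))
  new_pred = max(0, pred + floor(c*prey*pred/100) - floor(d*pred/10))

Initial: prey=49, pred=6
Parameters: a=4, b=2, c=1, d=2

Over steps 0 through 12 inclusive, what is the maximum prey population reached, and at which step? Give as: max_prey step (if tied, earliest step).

Answer: 104 4

Derivation:
Step 1: prey: 49+19-5=63; pred: 6+2-1=7
Step 2: prey: 63+25-8=80; pred: 7+4-1=10
Step 3: prey: 80+32-16=96; pred: 10+8-2=16
Step 4: prey: 96+38-30=104; pred: 16+15-3=28
Step 5: prey: 104+41-58=87; pred: 28+29-5=52
Step 6: prey: 87+34-90=31; pred: 52+45-10=87
Step 7: prey: 31+12-53=0; pred: 87+26-17=96
Step 8: prey: 0+0-0=0; pred: 96+0-19=77
Step 9: prey: 0+0-0=0; pred: 77+0-15=62
Step 10: prey: 0+0-0=0; pred: 62+0-12=50
Step 11: prey: 0+0-0=0; pred: 50+0-10=40
Step 12: prey: 0+0-0=0; pred: 40+0-8=32
Max prey = 104 at step 4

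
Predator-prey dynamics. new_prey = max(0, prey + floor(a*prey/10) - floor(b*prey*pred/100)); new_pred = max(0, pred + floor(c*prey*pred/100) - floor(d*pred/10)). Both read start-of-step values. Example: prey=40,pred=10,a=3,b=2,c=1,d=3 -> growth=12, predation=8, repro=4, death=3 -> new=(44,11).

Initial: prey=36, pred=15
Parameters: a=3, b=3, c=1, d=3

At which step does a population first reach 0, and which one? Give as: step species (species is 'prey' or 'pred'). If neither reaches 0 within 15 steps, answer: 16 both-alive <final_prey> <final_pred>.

Step 1: prey: 36+10-16=30; pred: 15+5-4=16
Step 2: prey: 30+9-14=25; pred: 16+4-4=16
Step 3: prey: 25+7-12=20; pred: 16+4-4=16
Step 4: prey: 20+6-9=17; pred: 16+3-4=15
Step 5: prey: 17+5-7=15; pred: 15+2-4=13
Step 6: prey: 15+4-5=14; pred: 13+1-3=11
Step 7: prey: 14+4-4=14; pred: 11+1-3=9
Step 8: prey: 14+4-3=15; pred: 9+1-2=8
Step 9: prey: 15+4-3=16; pred: 8+1-2=7
Step 10: prey: 16+4-3=17; pred: 7+1-2=6
Step 11: prey: 17+5-3=19; pred: 6+1-1=6
Step 12: prey: 19+5-3=21; pred: 6+1-1=6
Step 13: prey: 21+6-3=24; pred: 6+1-1=6
Step 14: prey: 24+7-4=27; pred: 6+1-1=6
Step 15: prey: 27+8-4=31; pred: 6+1-1=6
No extinction within 15 steps

Answer: 16 both-alive 31 6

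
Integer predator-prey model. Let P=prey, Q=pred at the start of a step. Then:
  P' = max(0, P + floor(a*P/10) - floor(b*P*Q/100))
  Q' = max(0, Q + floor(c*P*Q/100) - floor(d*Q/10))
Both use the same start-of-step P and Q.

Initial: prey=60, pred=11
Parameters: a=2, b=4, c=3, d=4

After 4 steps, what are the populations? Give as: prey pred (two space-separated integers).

Answer: 0 26

Derivation:
Step 1: prey: 60+12-26=46; pred: 11+19-4=26
Step 2: prey: 46+9-47=8; pred: 26+35-10=51
Step 3: prey: 8+1-16=0; pred: 51+12-20=43
Step 4: prey: 0+0-0=0; pred: 43+0-17=26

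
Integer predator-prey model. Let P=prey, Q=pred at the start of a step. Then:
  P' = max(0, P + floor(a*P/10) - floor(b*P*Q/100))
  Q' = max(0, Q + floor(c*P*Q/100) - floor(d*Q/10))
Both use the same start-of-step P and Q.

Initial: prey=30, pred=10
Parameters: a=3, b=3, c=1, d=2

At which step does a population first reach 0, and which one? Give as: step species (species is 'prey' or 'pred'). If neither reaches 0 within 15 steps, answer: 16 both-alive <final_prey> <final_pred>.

Answer: 16 both-alive 13 7

Derivation:
Step 1: prey: 30+9-9=30; pred: 10+3-2=11
Step 2: prey: 30+9-9=30; pred: 11+3-2=12
Step 3: prey: 30+9-10=29; pred: 12+3-2=13
Step 4: prey: 29+8-11=26; pred: 13+3-2=14
Step 5: prey: 26+7-10=23; pred: 14+3-2=15
Step 6: prey: 23+6-10=19; pred: 15+3-3=15
Step 7: prey: 19+5-8=16; pred: 15+2-3=14
Step 8: prey: 16+4-6=14; pred: 14+2-2=14
Step 9: prey: 14+4-5=13; pred: 14+1-2=13
Step 10: prey: 13+3-5=11; pred: 13+1-2=12
Step 11: prey: 11+3-3=11; pred: 12+1-2=11
Step 12: prey: 11+3-3=11; pred: 11+1-2=10
Step 13: prey: 11+3-3=11; pred: 10+1-2=9
Step 14: prey: 11+3-2=12; pred: 9+0-1=8
Step 15: prey: 12+3-2=13; pred: 8+0-1=7
No extinction within 15 steps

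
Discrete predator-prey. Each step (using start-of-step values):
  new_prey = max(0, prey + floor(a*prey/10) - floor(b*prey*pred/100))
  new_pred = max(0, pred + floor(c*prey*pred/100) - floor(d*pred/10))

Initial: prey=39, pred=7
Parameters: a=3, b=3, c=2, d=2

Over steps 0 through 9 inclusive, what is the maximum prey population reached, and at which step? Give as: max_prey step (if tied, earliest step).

Step 1: prey: 39+11-8=42; pred: 7+5-1=11
Step 2: prey: 42+12-13=41; pred: 11+9-2=18
Step 3: prey: 41+12-22=31; pred: 18+14-3=29
Step 4: prey: 31+9-26=14; pred: 29+17-5=41
Step 5: prey: 14+4-17=1; pred: 41+11-8=44
Step 6: prey: 1+0-1=0; pred: 44+0-8=36
Step 7: prey: 0+0-0=0; pred: 36+0-7=29
Step 8: prey: 0+0-0=0; pred: 29+0-5=24
Step 9: prey: 0+0-0=0; pred: 24+0-4=20
Max prey = 42 at step 1

Answer: 42 1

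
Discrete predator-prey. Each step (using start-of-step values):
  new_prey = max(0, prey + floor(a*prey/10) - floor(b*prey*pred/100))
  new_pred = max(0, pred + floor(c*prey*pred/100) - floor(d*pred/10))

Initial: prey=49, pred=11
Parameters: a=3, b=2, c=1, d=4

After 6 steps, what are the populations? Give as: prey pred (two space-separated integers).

Answer: 44 25

Derivation:
Step 1: prey: 49+14-10=53; pred: 11+5-4=12
Step 2: prey: 53+15-12=56; pred: 12+6-4=14
Step 3: prey: 56+16-15=57; pred: 14+7-5=16
Step 4: prey: 57+17-18=56; pred: 16+9-6=19
Step 5: prey: 56+16-21=51; pred: 19+10-7=22
Step 6: prey: 51+15-22=44; pred: 22+11-8=25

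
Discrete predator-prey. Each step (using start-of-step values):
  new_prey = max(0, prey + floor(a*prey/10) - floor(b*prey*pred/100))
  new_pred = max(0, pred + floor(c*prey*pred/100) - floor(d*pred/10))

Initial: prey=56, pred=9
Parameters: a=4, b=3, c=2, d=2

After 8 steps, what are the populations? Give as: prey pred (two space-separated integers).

Step 1: prey: 56+22-15=63; pred: 9+10-1=18
Step 2: prey: 63+25-34=54; pred: 18+22-3=37
Step 3: prey: 54+21-59=16; pred: 37+39-7=69
Step 4: prey: 16+6-33=0; pred: 69+22-13=78
Step 5: prey: 0+0-0=0; pred: 78+0-15=63
Step 6: prey: 0+0-0=0; pred: 63+0-12=51
Step 7: prey: 0+0-0=0; pred: 51+0-10=41
Step 8: prey: 0+0-0=0; pred: 41+0-8=33

Answer: 0 33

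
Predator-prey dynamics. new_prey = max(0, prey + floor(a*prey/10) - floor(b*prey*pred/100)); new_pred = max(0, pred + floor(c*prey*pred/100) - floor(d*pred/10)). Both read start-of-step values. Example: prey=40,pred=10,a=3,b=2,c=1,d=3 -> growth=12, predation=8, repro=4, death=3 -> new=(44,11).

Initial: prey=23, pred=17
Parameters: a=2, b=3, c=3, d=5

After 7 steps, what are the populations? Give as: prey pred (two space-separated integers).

Step 1: prey: 23+4-11=16; pred: 17+11-8=20
Step 2: prey: 16+3-9=10; pred: 20+9-10=19
Step 3: prey: 10+2-5=7; pred: 19+5-9=15
Step 4: prey: 7+1-3=5; pred: 15+3-7=11
Step 5: prey: 5+1-1=5; pred: 11+1-5=7
Step 6: prey: 5+1-1=5; pred: 7+1-3=5
Step 7: prey: 5+1-0=6; pred: 5+0-2=3

Answer: 6 3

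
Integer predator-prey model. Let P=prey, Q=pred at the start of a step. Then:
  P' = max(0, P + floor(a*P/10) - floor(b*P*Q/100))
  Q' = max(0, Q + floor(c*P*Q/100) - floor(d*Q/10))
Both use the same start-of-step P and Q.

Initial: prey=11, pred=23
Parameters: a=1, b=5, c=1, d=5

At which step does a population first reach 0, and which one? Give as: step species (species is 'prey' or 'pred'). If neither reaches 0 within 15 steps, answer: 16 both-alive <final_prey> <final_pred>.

Answer: 1 prey

Derivation:
Step 1: prey: 11+1-12=0; pred: 23+2-11=14
First extinction: prey at step 1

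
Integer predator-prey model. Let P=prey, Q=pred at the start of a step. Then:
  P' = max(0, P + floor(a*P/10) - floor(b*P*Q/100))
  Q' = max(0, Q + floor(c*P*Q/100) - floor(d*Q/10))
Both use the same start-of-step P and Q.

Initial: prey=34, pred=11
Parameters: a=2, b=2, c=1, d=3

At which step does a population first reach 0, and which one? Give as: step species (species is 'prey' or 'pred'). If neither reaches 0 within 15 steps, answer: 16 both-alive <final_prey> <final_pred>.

Answer: 16 both-alive 31 11

Derivation:
Step 1: prey: 34+6-7=33; pred: 11+3-3=11
Step 2: prey: 33+6-7=32; pred: 11+3-3=11
Step 3: prey: 32+6-7=31; pred: 11+3-3=11
Step 4: prey: 31+6-6=31; pred: 11+3-3=11
Steps 5-15: state stable at prey=31, pred=11 (no change)
No extinction within 15 steps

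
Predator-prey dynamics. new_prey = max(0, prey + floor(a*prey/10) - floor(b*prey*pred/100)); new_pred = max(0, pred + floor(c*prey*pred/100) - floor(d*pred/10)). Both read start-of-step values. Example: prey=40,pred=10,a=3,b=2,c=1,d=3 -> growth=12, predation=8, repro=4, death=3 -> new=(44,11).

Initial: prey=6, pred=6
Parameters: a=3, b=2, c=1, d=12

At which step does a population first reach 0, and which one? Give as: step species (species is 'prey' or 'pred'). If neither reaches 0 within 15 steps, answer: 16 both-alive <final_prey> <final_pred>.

Answer: 1 pred

Derivation:
Step 1: prey: 6+1-0=7; pred: 6+0-7=0
First extinction: pred at step 1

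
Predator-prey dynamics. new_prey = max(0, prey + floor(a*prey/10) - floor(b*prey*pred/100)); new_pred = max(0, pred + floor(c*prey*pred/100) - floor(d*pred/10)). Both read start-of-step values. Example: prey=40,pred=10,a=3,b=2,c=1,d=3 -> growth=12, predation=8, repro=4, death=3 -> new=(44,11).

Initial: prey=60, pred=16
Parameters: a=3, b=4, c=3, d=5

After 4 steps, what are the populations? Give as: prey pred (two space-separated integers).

Answer: 0 16

Derivation:
Step 1: prey: 60+18-38=40; pred: 16+28-8=36
Step 2: prey: 40+12-57=0; pred: 36+43-18=61
Step 3: prey: 0+0-0=0; pred: 61+0-30=31
Step 4: prey: 0+0-0=0; pred: 31+0-15=16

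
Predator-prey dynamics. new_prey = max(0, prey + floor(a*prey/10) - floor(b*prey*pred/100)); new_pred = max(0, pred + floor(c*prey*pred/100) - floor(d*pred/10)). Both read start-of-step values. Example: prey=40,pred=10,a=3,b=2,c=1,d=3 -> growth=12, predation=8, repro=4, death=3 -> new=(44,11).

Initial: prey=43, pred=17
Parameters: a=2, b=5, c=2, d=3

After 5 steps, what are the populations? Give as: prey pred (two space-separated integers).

Answer: 0 10

Derivation:
Step 1: prey: 43+8-36=15; pred: 17+14-5=26
Step 2: prey: 15+3-19=0; pred: 26+7-7=26
Step 3: prey: 0+0-0=0; pred: 26+0-7=19
Step 4: prey: 0+0-0=0; pred: 19+0-5=14
Step 5: prey: 0+0-0=0; pred: 14+0-4=10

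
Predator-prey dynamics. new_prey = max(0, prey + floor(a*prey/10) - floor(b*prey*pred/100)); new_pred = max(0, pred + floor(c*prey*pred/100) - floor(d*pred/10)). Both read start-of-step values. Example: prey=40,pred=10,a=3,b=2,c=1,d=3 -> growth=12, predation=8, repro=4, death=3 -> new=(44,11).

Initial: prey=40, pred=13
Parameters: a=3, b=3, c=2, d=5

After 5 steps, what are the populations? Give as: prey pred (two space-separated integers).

Answer: 8 16

Derivation:
Step 1: prey: 40+12-15=37; pred: 13+10-6=17
Step 2: prey: 37+11-18=30; pred: 17+12-8=21
Step 3: prey: 30+9-18=21; pred: 21+12-10=23
Step 4: prey: 21+6-14=13; pred: 23+9-11=21
Step 5: prey: 13+3-8=8; pred: 21+5-10=16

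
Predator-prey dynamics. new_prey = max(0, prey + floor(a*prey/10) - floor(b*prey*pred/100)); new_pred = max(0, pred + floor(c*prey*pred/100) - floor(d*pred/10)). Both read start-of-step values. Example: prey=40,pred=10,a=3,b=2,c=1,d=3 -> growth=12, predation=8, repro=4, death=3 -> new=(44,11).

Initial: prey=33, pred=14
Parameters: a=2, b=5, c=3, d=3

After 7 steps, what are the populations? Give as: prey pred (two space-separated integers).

Step 1: prey: 33+6-23=16; pred: 14+13-4=23
Step 2: prey: 16+3-18=1; pred: 23+11-6=28
Step 3: prey: 1+0-1=0; pred: 28+0-8=20
Step 4: prey: 0+0-0=0; pred: 20+0-6=14
Step 5: prey: 0+0-0=0; pred: 14+0-4=10
Step 6: prey: 0+0-0=0; pred: 10+0-3=7
Step 7: prey: 0+0-0=0; pred: 7+0-2=5

Answer: 0 5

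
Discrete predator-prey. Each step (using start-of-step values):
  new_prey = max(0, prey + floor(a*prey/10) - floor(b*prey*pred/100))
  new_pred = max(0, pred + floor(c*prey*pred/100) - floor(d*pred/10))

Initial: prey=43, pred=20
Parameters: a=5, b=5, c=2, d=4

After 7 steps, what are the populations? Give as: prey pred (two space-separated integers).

Answer: 0 3

Derivation:
Step 1: prey: 43+21-43=21; pred: 20+17-8=29
Step 2: prey: 21+10-30=1; pred: 29+12-11=30
Step 3: prey: 1+0-1=0; pred: 30+0-12=18
Step 4: prey: 0+0-0=0; pred: 18+0-7=11
Step 5: prey: 0+0-0=0; pred: 11+0-4=7
Step 6: prey: 0+0-0=0; pred: 7+0-2=5
Step 7: prey: 0+0-0=0; pred: 5+0-2=3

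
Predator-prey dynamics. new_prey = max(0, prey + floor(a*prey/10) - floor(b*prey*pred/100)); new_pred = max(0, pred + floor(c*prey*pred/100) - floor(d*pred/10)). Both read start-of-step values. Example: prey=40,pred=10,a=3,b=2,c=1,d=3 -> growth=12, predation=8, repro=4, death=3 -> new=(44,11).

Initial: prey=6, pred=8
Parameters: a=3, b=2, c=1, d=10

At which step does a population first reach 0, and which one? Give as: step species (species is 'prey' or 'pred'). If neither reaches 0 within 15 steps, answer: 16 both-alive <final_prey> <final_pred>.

Answer: 1 pred

Derivation:
Step 1: prey: 6+1-0=7; pred: 8+0-8=0
First extinction: pred at step 1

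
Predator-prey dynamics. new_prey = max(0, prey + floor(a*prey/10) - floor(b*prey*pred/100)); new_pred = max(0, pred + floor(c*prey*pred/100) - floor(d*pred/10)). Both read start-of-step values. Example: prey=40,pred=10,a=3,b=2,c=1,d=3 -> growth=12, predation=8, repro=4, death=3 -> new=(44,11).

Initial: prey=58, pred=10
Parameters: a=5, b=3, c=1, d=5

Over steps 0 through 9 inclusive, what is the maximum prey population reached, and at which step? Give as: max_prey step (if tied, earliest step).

Step 1: prey: 58+29-17=70; pred: 10+5-5=10
Step 2: prey: 70+35-21=84; pred: 10+7-5=12
Step 3: prey: 84+42-30=96; pred: 12+10-6=16
Step 4: prey: 96+48-46=98; pred: 16+15-8=23
Step 5: prey: 98+49-67=80; pred: 23+22-11=34
Step 6: prey: 80+40-81=39; pred: 34+27-17=44
Step 7: prey: 39+19-51=7; pred: 44+17-22=39
Step 8: prey: 7+3-8=2; pred: 39+2-19=22
Step 9: prey: 2+1-1=2; pred: 22+0-11=11
Max prey = 98 at step 4

Answer: 98 4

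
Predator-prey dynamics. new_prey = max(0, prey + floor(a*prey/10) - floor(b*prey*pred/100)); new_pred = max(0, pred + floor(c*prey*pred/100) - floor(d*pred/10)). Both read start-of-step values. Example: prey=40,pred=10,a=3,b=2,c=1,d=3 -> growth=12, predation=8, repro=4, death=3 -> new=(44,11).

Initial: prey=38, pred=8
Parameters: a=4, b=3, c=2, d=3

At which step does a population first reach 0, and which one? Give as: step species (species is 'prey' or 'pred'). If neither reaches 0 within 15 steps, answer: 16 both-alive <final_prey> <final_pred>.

Step 1: prey: 38+15-9=44; pred: 8+6-2=12
Step 2: prey: 44+17-15=46; pred: 12+10-3=19
Step 3: prey: 46+18-26=38; pred: 19+17-5=31
Step 4: prey: 38+15-35=18; pred: 31+23-9=45
Step 5: prey: 18+7-24=1; pred: 45+16-13=48
Step 6: prey: 1+0-1=0; pred: 48+0-14=34
First extinction: prey at step 6

Answer: 6 prey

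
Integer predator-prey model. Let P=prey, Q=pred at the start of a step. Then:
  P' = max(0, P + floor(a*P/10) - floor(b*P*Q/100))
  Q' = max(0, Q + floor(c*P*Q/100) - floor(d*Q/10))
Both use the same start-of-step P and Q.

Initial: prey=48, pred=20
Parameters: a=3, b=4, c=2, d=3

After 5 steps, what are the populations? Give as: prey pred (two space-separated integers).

Answer: 0 14

Derivation:
Step 1: prey: 48+14-38=24; pred: 20+19-6=33
Step 2: prey: 24+7-31=0; pred: 33+15-9=39
Step 3: prey: 0+0-0=0; pred: 39+0-11=28
Step 4: prey: 0+0-0=0; pred: 28+0-8=20
Step 5: prey: 0+0-0=0; pred: 20+0-6=14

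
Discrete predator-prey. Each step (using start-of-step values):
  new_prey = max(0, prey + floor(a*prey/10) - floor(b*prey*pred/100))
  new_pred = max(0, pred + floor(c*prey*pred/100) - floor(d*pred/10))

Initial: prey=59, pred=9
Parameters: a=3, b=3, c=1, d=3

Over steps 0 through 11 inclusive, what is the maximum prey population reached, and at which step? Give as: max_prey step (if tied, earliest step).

Answer: 61 1

Derivation:
Step 1: prey: 59+17-15=61; pred: 9+5-2=12
Step 2: prey: 61+18-21=58; pred: 12+7-3=16
Step 3: prey: 58+17-27=48; pred: 16+9-4=21
Step 4: prey: 48+14-30=32; pred: 21+10-6=25
Step 5: prey: 32+9-24=17; pred: 25+8-7=26
Step 6: prey: 17+5-13=9; pred: 26+4-7=23
Step 7: prey: 9+2-6=5; pred: 23+2-6=19
Step 8: prey: 5+1-2=4; pred: 19+0-5=14
Step 9: prey: 4+1-1=4; pred: 14+0-4=10
Step 10: prey: 4+1-1=4; pred: 10+0-3=7
Step 11: prey: 4+1-0=5; pred: 7+0-2=5
Max prey = 61 at step 1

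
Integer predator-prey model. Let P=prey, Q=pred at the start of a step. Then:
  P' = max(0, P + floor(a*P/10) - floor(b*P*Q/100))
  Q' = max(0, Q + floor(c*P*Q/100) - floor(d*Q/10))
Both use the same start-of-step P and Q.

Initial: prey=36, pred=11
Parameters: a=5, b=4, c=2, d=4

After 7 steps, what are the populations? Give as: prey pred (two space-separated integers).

Answer: 2 11

Derivation:
Step 1: prey: 36+18-15=39; pred: 11+7-4=14
Step 2: prey: 39+19-21=37; pred: 14+10-5=19
Step 3: prey: 37+18-28=27; pred: 19+14-7=26
Step 4: prey: 27+13-28=12; pred: 26+14-10=30
Step 5: prey: 12+6-14=4; pred: 30+7-12=25
Step 6: prey: 4+2-4=2; pred: 25+2-10=17
Step 7: prey: 2+1-1=2; pred: 17+0-6=11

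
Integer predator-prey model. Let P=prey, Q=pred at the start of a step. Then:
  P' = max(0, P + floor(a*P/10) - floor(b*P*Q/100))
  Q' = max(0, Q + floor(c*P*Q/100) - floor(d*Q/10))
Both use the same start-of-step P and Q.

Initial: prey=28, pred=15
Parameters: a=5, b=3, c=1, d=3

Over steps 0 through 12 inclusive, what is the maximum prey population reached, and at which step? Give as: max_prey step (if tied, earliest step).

Answer: 37 5

Derivation:
Step 1: prey: 28+14-12=30; pred: 15+4-4=15
Step 2: prey: 30+15-13=32; pred: 15+4-4=15
Step 3: prey: 32+16-14=34; pred: 15+4-4=15
Step 4: prey: 34+17-15=36; pred: 15+5-4=16
Step 5: prey: 36+18-17=37; pred: 16+5-4=17
Step 6: prey: 37+18-18=37; pred: 17+6-5=18
Step 7: prey: 37+18-19=36; pred: 18+6-5=19
Step 8: prey: 36+18-20=34; pred: 19+6-5=20
Step 9: prey: 34+17-20=31; pred: 20+6-6=20
Step 10: prey: 31+15-18=28; pred: 20+6-6=20
Step 11: prey: 28+14-16=26; pred: 20+5-6=19
Step 12: prey: 26+13-14=25; pred: 19+4-5=18
Max prey = 37 at step 5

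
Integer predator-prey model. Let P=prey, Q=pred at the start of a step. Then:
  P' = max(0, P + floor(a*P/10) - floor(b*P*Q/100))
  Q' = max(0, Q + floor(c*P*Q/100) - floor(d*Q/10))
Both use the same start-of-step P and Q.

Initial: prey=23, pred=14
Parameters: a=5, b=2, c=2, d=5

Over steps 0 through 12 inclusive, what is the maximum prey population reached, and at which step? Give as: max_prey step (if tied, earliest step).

Answer: 55 5

Derivation:
Step 1: prey: 23+11-6=28; pred: 14+6-7=13
Step 2: prey: 28+14-7=35; pred: 13+7-6=14
Step 3: prey: 35+17-9=43; pred: 14+9-7=16
Step 4: prey: 43+21-13=51; pred: 16+13-8=21
Step 5: prey: 51+25-21=55; pred: 21+21-10=32
Step 6: prey: 55+27-35=47; pred: 32+35-16=51
Step 7: prey: 47+23-47=23; pred: 51+47-25=73
Step 8: prey: 23+11-33=1; pred: 73+33-36=70
Step 9: prey: 1+0-1=0; pred: 70+1-35=36
Step 10: prey: 0+0-0=0; pred: 36+0-18=18
Step 11: prey: 0+0-0=0; pred: 18+0-9=9
Step 12: prey: 0+0-0=0; pred: 9+0-4=5
Max prey = 55 at step 5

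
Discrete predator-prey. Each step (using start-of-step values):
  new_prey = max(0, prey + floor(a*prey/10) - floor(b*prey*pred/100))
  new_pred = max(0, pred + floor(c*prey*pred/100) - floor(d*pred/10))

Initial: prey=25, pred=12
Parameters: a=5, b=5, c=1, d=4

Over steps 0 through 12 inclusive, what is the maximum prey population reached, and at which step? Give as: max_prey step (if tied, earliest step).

Answer: 108 11

Derivation:
Step 1: prey: 25+12-15=22; pred: 12+3-4=11
Step 2: prey: 22+11-12=21; pred: 11+2-4=9
Step 3: prey: 21+10-9=22; pred: 9+1-3=7
Step 4: prey: 22+11-7=26; pred: 7+1-2=6
Step 5: prey: 26+13-7=32; pred: 6+1-2=5
Step 6: prey: 32+16-8=40; pred: 5+1-2=4
Step 7: prey: 40+20-8=52; pred: 4+1-1=4
Step 8: prey: 52+26-10=68; pred: 4+2-1=5
Step 9: prey: 68+34-17=85; pred: 5+3-2=6
Step 10: prey: 85+42-25=102; pred: 6+5-2=9
Step 11: prey: 102+51-45=108; pred: 9+9-3=15
Step 12: prey: 108+54-81=81; pred: 15+16-6=25
Max prey = 108 at step 11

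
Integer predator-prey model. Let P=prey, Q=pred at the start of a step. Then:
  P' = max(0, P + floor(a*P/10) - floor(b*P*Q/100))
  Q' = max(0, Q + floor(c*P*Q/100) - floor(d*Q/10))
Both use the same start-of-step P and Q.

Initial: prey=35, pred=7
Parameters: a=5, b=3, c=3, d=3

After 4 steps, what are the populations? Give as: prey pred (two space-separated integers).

Answer: 0 103

Derivation:
Step 1: prey: 35+17-7=45; pred: 7+7-2=12
Step 2: prey: 45+22-16=51; pred: 12+16-3=25
Step 3: prey: 51+25-38=38; pred: 25+38-7=56
Step 4: prey: 38+19-63=0; pred: 56+63-16=103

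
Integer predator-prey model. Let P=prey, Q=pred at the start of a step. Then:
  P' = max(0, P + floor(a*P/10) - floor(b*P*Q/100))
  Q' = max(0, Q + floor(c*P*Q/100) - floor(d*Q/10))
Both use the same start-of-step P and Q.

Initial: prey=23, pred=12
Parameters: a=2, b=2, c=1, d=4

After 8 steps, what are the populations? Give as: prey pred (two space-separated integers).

Step 1: prey: 23+4-5=22; pred: 12+2-4=10
Step 2: prey: 22+4-4=22; pred: 10+2-4=8
Step 3: prey: 22+4-3=23; pred: 8+1-3=6
Step 4: prey: 23+4-2=25; pred: 6+1-2=5
Step 5: prey: 25+5-2=28; pred: 5+1-2=4
Step 6: prey: 28+5-2=31; pred: 4+1-1=4
Step 7: prey: 31+6-2=35; pred: 4+1-1=4
Step 8: prey: 35+7-2=40; pred: 4+1-1=4

Answer: 40 4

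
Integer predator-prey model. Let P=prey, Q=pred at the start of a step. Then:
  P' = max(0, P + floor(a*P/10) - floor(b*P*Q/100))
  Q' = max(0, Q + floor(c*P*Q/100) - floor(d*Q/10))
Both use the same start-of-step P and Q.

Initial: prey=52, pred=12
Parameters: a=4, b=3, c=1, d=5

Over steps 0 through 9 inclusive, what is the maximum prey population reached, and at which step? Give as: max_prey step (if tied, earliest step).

Step 1: prey: 52+20-18=54; pred: 12+6-6=12
Step 2: prey: 54+21-19=56; pred: 12+6-6=12
Step 3: prey: 56+22-20=58; pred: 12+6-6=12
Step 4: prey: 58+23-20=61; pred: 12+6-6=12
Step 5: prey: 61+24-21=64; pred: 12+7-6=13
Step 6: prey: 64+25-24=65; pred: 13+8-6=15
Step 7: prey: 65+26-29=62; pred: 15+9-7=17
Step 8: prey: 62+24-31=55; pred: 17+10-8=19
Step 9: prey: 55+22-31=46; pred: 19+10-9=20
Max prey = 65 at step 6

Answer: 65 6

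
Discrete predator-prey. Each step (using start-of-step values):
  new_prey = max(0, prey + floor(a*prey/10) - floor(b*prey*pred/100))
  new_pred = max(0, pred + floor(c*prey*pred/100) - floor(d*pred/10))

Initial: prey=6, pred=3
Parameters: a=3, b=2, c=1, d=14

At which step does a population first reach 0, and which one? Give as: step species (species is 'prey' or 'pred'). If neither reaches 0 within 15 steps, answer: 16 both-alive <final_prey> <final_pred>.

Step 1: prey: 6+1-0=7; pred: 3+0-4=0
First extinction: pred at step 1

Answer: 1 pred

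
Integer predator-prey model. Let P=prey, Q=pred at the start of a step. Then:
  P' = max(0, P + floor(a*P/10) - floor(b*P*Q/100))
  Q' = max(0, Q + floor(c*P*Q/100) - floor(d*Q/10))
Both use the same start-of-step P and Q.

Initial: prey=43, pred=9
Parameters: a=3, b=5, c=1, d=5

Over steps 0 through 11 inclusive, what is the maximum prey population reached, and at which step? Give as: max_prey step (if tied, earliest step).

Answer: 89 11

Derivation:
Step 1: prey: 43+12-19=36; pred: 9+3-4=8
Step 2: prey: 36+10-14=32; pred: 8+2-4=6
Step 3: prey: 32+9-9=32; pred: 6+1-3=4
Step 4: prey: 32+9-6=35; pred: 4+1-2=3
Step 5: prey: 35+10-5=40; pred: 3+1-1=3
Step 6: prey: 40+12-6=46; pred: 3+1-1=3
Step 7: prey: 46+13-6=53; pred: 3+1-1=3
Step 8: prey: 53+15-7=61; pred: 3+1-1=3
Step 9: prey: 61+18-9=70; pred: 3+1-1=3
Step 10: prey: 70+21-10=81; pred: 3+2-1=4
Step 11: prey: 81+24-16=89; pred: 4+3-2=5
Max prey = 89 at step 11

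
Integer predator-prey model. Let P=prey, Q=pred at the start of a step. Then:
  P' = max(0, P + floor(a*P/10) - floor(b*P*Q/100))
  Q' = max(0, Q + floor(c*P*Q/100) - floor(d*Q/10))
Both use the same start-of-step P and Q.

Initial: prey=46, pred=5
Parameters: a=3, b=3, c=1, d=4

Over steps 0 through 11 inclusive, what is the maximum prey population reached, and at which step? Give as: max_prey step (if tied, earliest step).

Step 1: prey: 46+13-6=53; pred: 5+2-2=5
Step 2: prey: 53+15-7=61; pred: 5+2-2=5
Step 3: prey: 61+18-9=70; pred: 5+3-2=6
Step 4: prey: 70+21-12=79; pred: 6+4-2=8
Step 5: prey: 79+23-18=84; pred: 8+6-3=11
Step 6: prey: 84+25-27=82; pred: 11+9-4=16
Step 7: prey: 82+24-39=67; pred: 16+13-6=23
Step 8: prey: 67+20-46=41; pred: 23+15-9=29
Step 9: prey: 41+12-35=18; pred: 29+11-11=29
Step 10: prey: 18+5-15=8; pred: 29+5-11=23
Step 11: prey: 8+2-5=5; pred: 23+1-9=15
Max prey = 84 at step 5

Answer: 84 5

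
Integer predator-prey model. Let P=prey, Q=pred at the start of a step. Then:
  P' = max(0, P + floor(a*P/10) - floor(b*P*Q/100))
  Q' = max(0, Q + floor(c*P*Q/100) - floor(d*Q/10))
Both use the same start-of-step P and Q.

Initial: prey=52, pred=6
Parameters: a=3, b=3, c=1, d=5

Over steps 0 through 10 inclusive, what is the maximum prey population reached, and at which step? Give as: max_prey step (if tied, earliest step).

Answer: 91 6

Derivation:
Step 1: prey: 52+15-9=58; pred: 6+3-3=6
Step 2: prey: 58+17-10=65; pred: 6+3-3=6
Step 3: prey: 65+19-11=73; pred: 6+3-3=6
Step 4: prey: 73+21-13=81; pred: 6+4-3=7
Step 5: prey: 81+24-17=88; pred: 7+5-3=9
Step 6: prey: 88+26-23=91; pred: 9+7-4=12
Step 7: prey: 91+27-32=86; pred: 12+10-6=16
Step 8: prey: 86+25-41=70; pred: 16+13-8=21
Step 9: prey: 70+21-44=47; pred: 21+14-10=25
Step 10: prey: 47+14-35=26; pred: 25+11-12=24
Max prey = 91 at step 6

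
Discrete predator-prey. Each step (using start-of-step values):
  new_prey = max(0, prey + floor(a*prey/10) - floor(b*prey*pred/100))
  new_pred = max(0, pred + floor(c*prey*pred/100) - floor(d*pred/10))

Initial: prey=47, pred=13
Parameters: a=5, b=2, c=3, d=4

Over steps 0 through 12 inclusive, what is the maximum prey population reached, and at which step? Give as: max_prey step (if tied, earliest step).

Step 1: prey: 47+23-12=58; pred: 13+18-5=26
Step 2: prey: 58+29-30=57; pred: 26+45-10=61
Step 3: prey: 57+28-69=16; pred: 61+104-24=141
Step 4: prey: 16+8-45=0; pred: 141+67-56=152
Step 5: prey: 0+0-0=0; pred: 152+0-60=92
Step 6: prey: 0+0-0=0; pred: 92+0-36=56
Step 7: prey: 0+0-0=0; pred: 56+0-22=34
Step 8: prey: 0+0-0=0; pred: 34+0-13=21
Step 9: prey: 0+0-0=0; pred: 21+0-8=13
Step 10: prey: 0+0-0=0; pred: 13+0-5=8
Step 11: prey: 0+0-0=0; pred: 8+0-3=5
Step 12: prey: 0+0-0=0; pred: 5+0-2=3
Max prey = 58 at step 1

Answer: 58 1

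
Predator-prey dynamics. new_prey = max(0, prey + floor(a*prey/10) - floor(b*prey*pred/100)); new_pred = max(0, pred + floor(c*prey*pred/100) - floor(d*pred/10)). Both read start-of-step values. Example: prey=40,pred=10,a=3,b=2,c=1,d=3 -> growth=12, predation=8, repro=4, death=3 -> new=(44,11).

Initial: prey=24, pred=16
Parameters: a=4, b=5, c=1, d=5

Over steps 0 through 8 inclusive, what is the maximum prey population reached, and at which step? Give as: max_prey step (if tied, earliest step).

Answer: 46 8

Derivation:
Step 1: prey: 24+9-19=14; pred: 16+3-8=11
Step 2: prey: 14+5-7=12; pred: 11+1-5=7
Step 3: prey: 12+4-4=12; pred: 7+0-3=4
Step 4: prey: 12+4-2=14; pred: 4+0-2=2
Step 5: prey: 14+5-1=18; pred: 2+0-1=1
Step 6: prey: 18+7-0=25; pred: 1+0-0=1
Step 7: prey: 25+10-1=34; pred: 1+0-0=1
Step 8: prey: 34+13-1=46; pred: 1+0-0=1
Max prey = 46 at step 8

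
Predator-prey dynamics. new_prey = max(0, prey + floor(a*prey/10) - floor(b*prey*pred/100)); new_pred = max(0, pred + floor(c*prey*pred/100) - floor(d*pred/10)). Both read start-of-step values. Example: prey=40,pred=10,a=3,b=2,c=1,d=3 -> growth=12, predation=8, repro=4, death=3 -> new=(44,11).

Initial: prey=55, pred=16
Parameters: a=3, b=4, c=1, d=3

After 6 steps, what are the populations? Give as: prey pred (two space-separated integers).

Step 1: prey: 55+16-35=36; pred: 16+8-4=20
Step 2: prey: 36+10-28=18; pred: 20+7-6=21
Step 3: prey: 18+5-15=8; pred: 21+3-6=18
Step 4: prey: 8+2-5=5; pred: 18+1-5=14
Step 5: prey: 5+1-2=4; pred: 14+0-4=10
Step 6: prey: 4+1-1=4; pred: 10+0-3=7

Answer: 4 7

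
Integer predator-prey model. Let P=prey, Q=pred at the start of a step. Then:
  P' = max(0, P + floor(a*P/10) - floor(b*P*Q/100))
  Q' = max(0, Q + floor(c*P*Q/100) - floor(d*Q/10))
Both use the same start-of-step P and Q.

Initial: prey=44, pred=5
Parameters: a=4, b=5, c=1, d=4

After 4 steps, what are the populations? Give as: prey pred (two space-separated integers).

Answer: 77 6

Derivation:
Step 1: prey: 44+17-11=50; pred: 5+2-2=5
Step 2: prey: 50+20-12=58; pred: 5+2-2=5
Step 3: prey: 58+23-14=67; pred: 5+2-2=5
Step 4: prey: 67+26-16=77; pred: 5+3-2=6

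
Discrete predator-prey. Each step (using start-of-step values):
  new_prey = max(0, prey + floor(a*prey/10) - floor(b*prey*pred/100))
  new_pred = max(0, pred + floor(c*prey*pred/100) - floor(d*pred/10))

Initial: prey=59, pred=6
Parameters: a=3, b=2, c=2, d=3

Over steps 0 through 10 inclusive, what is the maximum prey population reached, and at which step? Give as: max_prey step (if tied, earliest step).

Step 1: prey: 59+17-7=69; pred: 6+7-1=12
Step 2: prey: 69+20-16=73; pred: 12+16-3=25
Step 3: prey: 73+21-36=58; pred: 25+36-7=54
Step 4: prey: 58+17-62=13; pred: 54+62-16=100
Step 5: prey: 13+3-26=0; pred: 100+26-30=96
Step 6: prey: 0+0-0=0; pred: 96+0-28=68
Step 7: prey: 0+0-0=0; pred: 68+0-20=48
Step 8: prey: 0+0-0=0; pred: 48+0-14=34
Step 9: prey: 0+0-0=0; pred: 34+0-10=24
Step 10: prey: 0+0-0=0; pred: 24+0-7=17
Max prey = 73 at step 2

Answer: 73 2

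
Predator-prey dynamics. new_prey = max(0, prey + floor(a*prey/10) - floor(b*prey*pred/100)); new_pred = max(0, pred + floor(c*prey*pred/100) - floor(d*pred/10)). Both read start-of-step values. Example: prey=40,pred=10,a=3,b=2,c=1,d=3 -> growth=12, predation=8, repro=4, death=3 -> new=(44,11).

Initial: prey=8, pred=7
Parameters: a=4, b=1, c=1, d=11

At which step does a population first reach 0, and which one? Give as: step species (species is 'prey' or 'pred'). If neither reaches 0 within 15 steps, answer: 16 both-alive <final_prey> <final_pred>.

Answer: 1 pred

Derivation:
Step 1: prey: 8+3-0=11; pred: 7+0-7=0
First extinction: pred at step 1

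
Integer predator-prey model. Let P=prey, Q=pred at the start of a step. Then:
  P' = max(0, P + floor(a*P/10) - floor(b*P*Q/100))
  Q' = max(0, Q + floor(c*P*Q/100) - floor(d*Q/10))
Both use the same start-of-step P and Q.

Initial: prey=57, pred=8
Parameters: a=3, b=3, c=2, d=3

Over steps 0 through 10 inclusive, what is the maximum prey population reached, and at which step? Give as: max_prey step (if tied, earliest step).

Step 1: prey: 57+17-13=61; pred: 8+9-2=15
Step 2: prey: 61+18-27=52; pred: 15+18-4=29
Step 3: prey: 52+15-45=22; pred: 29+30-8=51
Step 4: prey: 22+6-33=0; pred: 51+22-15=58
Step 5: prey: 0+0-0=0; pred: 58+0-17=41
Step 6: prey: 0+0-0=0; pred: 41+0-12=29
Step 7: prey: 0+0-0=0; pred: 29+0-8=21
Step 8: prey: 0+0-0=0; pred: 21+0-6=15
Step 9: prey: 0+0-0=0; pred: 15+0-4=11
Step 10: prey: 0+0-0=0; pred: 11+0-3=8
Max prey = 61 at step 1

Answer: 61 1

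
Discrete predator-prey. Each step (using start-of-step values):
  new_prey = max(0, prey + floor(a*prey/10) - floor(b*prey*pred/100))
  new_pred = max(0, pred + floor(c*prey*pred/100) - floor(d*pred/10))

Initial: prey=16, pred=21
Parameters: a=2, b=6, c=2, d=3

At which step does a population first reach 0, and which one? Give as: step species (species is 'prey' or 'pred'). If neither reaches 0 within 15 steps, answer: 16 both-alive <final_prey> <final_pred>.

Answer: 1 prey

Derivation:
Step 1: prey: 16+3-20=0; pred: 21+6-6=21
First extinction: prey at step 1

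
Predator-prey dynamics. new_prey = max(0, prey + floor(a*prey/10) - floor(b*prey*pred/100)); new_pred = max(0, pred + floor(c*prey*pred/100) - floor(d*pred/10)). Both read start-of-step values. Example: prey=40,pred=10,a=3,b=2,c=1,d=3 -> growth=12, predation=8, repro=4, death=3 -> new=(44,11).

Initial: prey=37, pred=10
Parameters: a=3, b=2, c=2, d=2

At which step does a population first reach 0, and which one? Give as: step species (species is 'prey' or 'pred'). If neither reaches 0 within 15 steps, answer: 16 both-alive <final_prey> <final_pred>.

Step 1: prey: 37+11-7=41; pred: 10+7-2=15
Step 2: prey: 41+12-12=41; pred: 15+12-3=24
Step 3: prey: 41+12-19=34; pred: 24+19-4=39
Step 4: prey: 34+10-26=18; pred: 39+26-7=58
Step 5: prey: 18+5-20=3; pred: 58+20-11=67
Step 6: prey: 3+0-4=0; pred: 67+4-13=58
First extinction: prey at step 6

Answer: 6 prey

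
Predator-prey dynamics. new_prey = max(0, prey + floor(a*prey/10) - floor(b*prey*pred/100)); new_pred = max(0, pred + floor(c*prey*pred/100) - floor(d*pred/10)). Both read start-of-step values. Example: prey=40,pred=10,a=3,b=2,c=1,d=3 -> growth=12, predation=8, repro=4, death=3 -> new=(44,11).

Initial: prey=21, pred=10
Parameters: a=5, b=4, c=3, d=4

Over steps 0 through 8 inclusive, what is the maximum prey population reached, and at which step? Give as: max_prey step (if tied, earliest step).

Step 1: prey: 21+10-8=23; pred: 10+6-4=12
Step 2: prey: 23+11-11=23; pred: 12+8-4=16
Step 3: prey: 23+11-14=20; pred: 16+11-6=21
Step 4: prey: 20+10-16=14; pred: 21+12-8=25
Step 5: prey: 14+7-14=7; pred: 25+10-10=25
Step 6: prey: 7+3-7=3; pred: 25+5-10=20
Step 7: prey: 3+1-2=2; pred: 20+1-8=13
Step 8: prey: 2+1-1=2; pred: 13+0-5=8
Max prey = 23 at step 1

Answer: 23 1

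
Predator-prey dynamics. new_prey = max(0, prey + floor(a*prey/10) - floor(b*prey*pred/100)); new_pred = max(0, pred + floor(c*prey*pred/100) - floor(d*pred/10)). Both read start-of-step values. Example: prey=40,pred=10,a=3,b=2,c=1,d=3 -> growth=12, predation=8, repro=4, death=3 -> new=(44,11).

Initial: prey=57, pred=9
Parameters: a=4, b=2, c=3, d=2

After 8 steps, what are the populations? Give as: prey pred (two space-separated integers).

Step 1: prey: 57+22-10=69; pred: 9+15-1=23
Step 2: prey: 69+27-31=65; pred: 23+47-4=66
Step 3: prey: 65+26-85=6; pred: 66+128-13=181
Step 4: prey: 6+2-21=0; pred: 181+32-36=177
Step 5: prey: 0+0-0=0; pred: 177+0-35=142
Step 6: prey: 0+0-0=0; pred: 142+0-28=114
Step 7: prey: 0+0-0=0; pred: 114+0-22=92
Step 8: prey: 0+0-0=0; pred: 92+0-18=74

Answer: 0 74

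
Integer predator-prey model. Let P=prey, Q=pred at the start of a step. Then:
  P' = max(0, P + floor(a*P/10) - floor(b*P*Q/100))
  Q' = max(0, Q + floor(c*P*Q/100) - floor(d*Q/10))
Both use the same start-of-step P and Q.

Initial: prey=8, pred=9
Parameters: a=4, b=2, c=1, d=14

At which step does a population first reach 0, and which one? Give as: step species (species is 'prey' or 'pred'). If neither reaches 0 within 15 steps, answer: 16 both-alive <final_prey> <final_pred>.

Step 1: prey: 8+3-1=10; pred: 9+0-12=0
First extinction: pred at step 1

Answer: 1 pred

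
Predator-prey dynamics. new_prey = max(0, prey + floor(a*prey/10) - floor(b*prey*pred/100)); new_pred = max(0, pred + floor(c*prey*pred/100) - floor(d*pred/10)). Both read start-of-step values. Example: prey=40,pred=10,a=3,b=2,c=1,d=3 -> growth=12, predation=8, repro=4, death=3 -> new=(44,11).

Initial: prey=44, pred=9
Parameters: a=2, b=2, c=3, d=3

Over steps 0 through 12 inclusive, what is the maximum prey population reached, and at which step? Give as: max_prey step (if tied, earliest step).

Step 1: prey: 44+8-7=45; pred: 9+11-2=18
Step 2: prey: 45+9-16=38; pred: 18+24-5=37
Step 3: prey: 38+7-28=17; pred: 37+42-11=68
Step 4: prey: 17+3-23=0; pred: 68+34-20=82
Step 5: prey: 0+0-0=0; pred: 82+0-24=58
Step 6: prey: 0+0-0=0; pred: 58+0-17=41
Step 7: prey: 0+0-0=0; pred: 41+0-12=29
Step 8: prey: 0+0-0=0; pred: 29+0-8=21
Step 9: prey: 0+0-0=0; pred: 21+0-6=15
Step 10: prey: 0+0-0=0; pred: 15+0-4=11
Step 11: prey: 0+0-0=0; pred: 11+0-3=8
Step 12: prey: 0+0-0=0; pred: 8+0-2=6
Max prey = 45 at step 1

Answer: 45 1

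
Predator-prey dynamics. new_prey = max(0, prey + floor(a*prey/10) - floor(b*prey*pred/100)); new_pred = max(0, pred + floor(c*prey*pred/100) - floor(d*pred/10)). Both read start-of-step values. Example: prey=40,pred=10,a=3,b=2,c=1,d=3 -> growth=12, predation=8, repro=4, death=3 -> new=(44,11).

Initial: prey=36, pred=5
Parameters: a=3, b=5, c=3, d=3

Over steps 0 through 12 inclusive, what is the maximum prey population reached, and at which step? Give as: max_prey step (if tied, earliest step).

Answer: 37 1

Derivation:
Step 1: prey: 36+10-9=37; pred: 5+5-1=9
Step 2: prey: 37+11-16=32; pred: 9+9-2=16
Step 3: prey: 32+9-25=16; pred: 16+15-4=27
Step 4: prey: 16+4-21=0; pred: 27+12-8=31
Step 5: prey: 0+0-0=0; pred: 31+0-9=22
Step 6: prey: 0+0-0=0; pred: 22+0-6=16
Step 7: prey: 0+0-0=0; pred: 16+0-4=12
Step 8: prey: 0+0-0=0; pred: 12+0-3=9
Step 9: prey: 0+0-0=0; pred: 9+0-2=7
Step 10: prey: 0+0-0=0; pred: 7+0-2=5
Step 11: prey: 0+0-0=0; pred: 5+0-1=4
Step 12: prey: 0+0-0=0; pred: 4+0-1=3
Max prey = 37 at step 1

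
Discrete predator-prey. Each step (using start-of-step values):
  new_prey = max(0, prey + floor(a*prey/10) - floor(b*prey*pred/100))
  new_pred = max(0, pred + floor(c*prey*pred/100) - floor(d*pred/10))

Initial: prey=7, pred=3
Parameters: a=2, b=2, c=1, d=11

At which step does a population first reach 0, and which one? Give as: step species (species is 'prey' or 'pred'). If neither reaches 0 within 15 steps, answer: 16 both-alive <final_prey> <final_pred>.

Step 1: prey: 7+1-0=8; pred: 3+0-3=0
First extinction: pred at step 1

Answer: 1 pred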